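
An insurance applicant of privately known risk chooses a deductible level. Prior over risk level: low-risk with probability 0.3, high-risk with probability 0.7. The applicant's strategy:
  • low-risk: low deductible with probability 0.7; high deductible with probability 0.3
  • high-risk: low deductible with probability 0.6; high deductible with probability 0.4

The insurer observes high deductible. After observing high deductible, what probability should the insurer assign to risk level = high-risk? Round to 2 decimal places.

0.76

P(high deductible) = 0.3·0.3 + 0.7·0.4 = 0.37
P(high-risk | high deductible) = (0.7·0.4) / 0.37 = 0.28 / 0.37 = 0.756757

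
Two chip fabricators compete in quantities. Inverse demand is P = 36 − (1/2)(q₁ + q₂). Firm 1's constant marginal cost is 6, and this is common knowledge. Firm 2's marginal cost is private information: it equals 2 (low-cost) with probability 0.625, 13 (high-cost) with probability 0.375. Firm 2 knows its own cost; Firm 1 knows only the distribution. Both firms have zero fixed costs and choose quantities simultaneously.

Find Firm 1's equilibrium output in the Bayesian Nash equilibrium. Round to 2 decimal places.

20.08

Firm 2 with cost c maximizes (36 − (1/2)(q₁+q₂) − c)·q₂, giving q₂(c) = (36 − c − (1/2)q₁).
E[c₂] = 0.625·2 + 0.375·13 = 6.125
Firm 1's FOC against E[q₂] yields q₁ = (36 − 2·6 + E[c₂])/(3/2) = (36 − 12 + 6.125)/(3/2) = 20.0833.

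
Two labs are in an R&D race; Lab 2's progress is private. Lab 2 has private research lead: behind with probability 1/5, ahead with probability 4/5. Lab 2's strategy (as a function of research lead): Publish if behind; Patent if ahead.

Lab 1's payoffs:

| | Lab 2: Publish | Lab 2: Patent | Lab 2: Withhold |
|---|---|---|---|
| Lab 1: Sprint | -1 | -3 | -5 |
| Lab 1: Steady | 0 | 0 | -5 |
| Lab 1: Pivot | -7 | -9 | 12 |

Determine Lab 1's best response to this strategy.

Steady

E[Sprint] = 1/5·(-1) + 4/5·(-3) = -13/5
E[Steady] = 1/5·(0) + 4/5·(0) = 0
E[Pivot] = 1/5·(-7) + 4/5·(-9) = -43/5
Best response: Steady (0 is the largest).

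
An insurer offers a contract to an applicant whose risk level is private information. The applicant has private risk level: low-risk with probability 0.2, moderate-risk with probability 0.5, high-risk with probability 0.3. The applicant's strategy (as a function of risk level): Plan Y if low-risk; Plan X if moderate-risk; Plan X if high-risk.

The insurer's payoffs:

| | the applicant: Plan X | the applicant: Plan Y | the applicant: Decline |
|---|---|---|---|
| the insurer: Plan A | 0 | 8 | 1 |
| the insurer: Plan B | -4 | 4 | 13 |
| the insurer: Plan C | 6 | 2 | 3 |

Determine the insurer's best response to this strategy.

E[Plan A] = 0.2·(8) + 0.5·(0) + 0.3·(0) = 1.6
E[Plan B] = 0.2·(4) + 0.5·(-4) + 0.3·(-4) = -2.4
E[Plan C] = 0.2·(2) + 0.5·(6) + 0.3·(6) = 5.2
Best response: Plan C (5.2 is the largest).

Plan C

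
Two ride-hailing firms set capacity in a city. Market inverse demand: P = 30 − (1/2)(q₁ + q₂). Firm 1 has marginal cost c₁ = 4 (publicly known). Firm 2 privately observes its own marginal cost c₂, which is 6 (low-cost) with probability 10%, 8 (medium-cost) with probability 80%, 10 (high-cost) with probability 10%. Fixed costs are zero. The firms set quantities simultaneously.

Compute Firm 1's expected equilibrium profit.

Firm 2 with cost c maximizes (30 − (1/2)(q₁+q₂) − c)·q₂, giving q₂(c) = (30 − c − (1/2)q₁).
E[c₂] = 0.1·6 + 0.8·8 + 0.1·10 = 8
Firm 1's FOC against E[q₂] yields q₁ = (30 − 2·4 + E[c₂])/(3/2) = (30 − 8 + 8)/(3/2) = 20.
E[P] = 30 − (1/2)·(q₁ + E[q₂]) = 14; Firm 1's expected profit = (E[P] − 4)·q₁ = (14 − 4)·20 = 200.

200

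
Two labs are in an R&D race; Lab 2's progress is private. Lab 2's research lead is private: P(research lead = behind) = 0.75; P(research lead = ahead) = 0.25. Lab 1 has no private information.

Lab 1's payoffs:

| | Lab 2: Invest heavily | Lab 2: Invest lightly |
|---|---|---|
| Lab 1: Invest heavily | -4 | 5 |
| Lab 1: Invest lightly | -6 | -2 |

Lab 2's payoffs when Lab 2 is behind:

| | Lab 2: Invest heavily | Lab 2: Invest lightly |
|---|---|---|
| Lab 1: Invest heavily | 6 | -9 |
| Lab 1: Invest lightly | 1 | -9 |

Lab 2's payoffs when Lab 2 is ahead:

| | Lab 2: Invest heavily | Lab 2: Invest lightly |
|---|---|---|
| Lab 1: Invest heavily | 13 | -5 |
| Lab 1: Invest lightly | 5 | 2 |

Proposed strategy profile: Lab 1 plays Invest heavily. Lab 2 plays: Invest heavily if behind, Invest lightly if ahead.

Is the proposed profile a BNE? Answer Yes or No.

No

A profile is a BNE iff every type of every player is best-responding given beliefs about the other side.
Lab 1 plays Invest heavily: E[Invest heavily] = 0.75·(-4) + 0.25·(5) = -1.75; E[Invest lightly] = -5. Best-responding. ✓
Lab 2 (research lead behind), facing Invest heavily: Invest heavily gives 6, Invest lightly gives -9. Proposed Invest heavily is best. ✓
Lab 2 (research lead ahead), facing Invest heavily: Invest heavily gives 13, Invest lightly gives -5. Proposed Invest lightly is not best — profitable deviation exists. ✗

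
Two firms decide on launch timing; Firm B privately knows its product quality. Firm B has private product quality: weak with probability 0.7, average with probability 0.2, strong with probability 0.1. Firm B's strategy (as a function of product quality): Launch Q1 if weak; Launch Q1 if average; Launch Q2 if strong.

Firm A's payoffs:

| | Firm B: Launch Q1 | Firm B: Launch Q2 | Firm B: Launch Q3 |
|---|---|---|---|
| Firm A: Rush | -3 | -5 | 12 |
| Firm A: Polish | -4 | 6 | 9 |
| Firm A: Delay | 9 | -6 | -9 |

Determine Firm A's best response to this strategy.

E[Rush] = 0.7·(-3) + 0.2·(-3) + 0.1·(-5) = -3.2
E[Polish] = 0.7·(-4) + 0.2·(-4) + 0.1·(6) = -3
E[Delay] = 0.7·(9) + 0.2·(9) + 0.1·(-6) = 7.5
Best response: Delay (7.5 is the largest).

Delay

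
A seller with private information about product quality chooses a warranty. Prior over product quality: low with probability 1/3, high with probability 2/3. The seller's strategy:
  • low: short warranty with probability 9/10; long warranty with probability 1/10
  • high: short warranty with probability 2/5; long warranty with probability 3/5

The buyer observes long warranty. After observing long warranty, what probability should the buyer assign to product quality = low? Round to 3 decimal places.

0.077

Apply Bayes' rule using the sender's strategy as the likelihood.
P(long warranty) = (1/3)·(1/10) + (2/3)·(3/5) = 13/30
P(low | long warranty) = ((1/3)·(1/10)) / (13/30) = (1/30) / (13/30) = 1/13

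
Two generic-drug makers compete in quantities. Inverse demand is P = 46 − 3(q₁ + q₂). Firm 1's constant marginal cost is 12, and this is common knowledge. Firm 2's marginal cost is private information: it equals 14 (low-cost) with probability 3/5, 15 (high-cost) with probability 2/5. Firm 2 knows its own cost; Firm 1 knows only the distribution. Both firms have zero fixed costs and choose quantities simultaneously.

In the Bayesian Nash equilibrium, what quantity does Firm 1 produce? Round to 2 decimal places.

4.04

Type-c best response for Firm 2: q₂(c) = (46 − c)/6 − q₁/2.
Firm 1 maximizes expected profit; its first-order condition is 46 − 6q₁ − 3E[q₂] − 12 = 0.
Substituting E[q₂] and solving: E[c₂] = 14.4, so q₁ = (46 − 2·12 + 14.4)/9 = 4.04444.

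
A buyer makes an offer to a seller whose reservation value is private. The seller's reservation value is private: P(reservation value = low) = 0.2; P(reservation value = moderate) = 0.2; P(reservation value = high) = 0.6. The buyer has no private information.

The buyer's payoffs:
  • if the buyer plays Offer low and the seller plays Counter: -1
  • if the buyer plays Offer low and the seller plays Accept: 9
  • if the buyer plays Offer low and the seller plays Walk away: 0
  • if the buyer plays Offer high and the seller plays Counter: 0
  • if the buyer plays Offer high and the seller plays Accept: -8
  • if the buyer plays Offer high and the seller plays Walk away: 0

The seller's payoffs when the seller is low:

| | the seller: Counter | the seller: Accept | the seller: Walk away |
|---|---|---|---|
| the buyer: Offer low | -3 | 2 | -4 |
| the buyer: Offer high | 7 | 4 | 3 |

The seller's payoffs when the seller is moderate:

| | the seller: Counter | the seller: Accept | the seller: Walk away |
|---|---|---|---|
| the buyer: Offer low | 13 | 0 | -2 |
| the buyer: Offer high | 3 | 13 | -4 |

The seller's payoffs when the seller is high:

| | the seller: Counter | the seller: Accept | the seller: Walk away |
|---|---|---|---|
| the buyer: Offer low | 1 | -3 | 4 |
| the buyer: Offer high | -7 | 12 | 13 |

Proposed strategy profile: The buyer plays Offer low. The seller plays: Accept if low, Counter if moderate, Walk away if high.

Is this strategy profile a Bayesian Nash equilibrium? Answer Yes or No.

A profile is a BNE iff every type of every player is best-responding given beliefs about the other side.
The buyer plays Offer low: E[Offer low] = 0.2·(9) + 0.2·(-1) + 0.6·(0) = 1.6; E[Offer high] = -1.6. Best-responding. ✓
The seller (reservation value low), facing Offer low: Counter gives -3, Accept gives 2, Walk away gives -4. Proposed Accept is best. ✓
The seller (reservation value moderate), facing Offer low: Counter gives 13, Accept gives 0, Walk away gives -2. Proposed Counter is best. ✓
The seller (reservation value high), facing Offer low: Counter gives 1, Accept gives -3, Walk away gives 4. Proposed Walk away is best. ✓

Yes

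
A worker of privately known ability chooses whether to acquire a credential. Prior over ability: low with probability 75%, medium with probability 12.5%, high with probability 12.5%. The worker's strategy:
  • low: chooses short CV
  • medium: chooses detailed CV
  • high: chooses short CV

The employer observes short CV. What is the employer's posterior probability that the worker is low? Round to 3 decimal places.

0.857

P(short CV) = 0.75·1 + 0.125·0 + 0.125·1 = 0.875
P(low | short CV) = (0.75·1) / 0.875 = 0.75 / 0.875 = 0.857143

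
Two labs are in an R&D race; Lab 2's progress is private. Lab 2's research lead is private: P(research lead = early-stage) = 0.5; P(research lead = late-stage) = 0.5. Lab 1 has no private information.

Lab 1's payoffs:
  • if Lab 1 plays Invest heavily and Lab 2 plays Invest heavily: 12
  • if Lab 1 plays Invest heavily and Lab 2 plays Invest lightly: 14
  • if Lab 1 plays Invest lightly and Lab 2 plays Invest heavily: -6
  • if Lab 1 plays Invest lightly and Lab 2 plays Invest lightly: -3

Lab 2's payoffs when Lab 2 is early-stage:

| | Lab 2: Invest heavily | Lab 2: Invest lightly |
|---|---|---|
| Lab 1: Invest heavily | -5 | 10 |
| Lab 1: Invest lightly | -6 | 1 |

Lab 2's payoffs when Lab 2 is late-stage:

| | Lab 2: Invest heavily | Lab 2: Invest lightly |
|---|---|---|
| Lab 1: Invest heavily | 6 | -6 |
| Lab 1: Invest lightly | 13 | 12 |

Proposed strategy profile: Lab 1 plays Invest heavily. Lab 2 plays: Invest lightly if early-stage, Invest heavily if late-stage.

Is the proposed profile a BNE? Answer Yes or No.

Lab 1 plays Invest heavily: E[Invest heavily] = 0.5·(14) + 0.5·(12) = 13; E[Invest lightly] = -4.5. Best-responding. ✓
Lab 2 (research lead early-stage), facing Invest heavily: Invest heavily gives -5, Invest lightly gives 10. Proposed Invest lightly is best. ✓
Lab 2 (research lead late-stage), facing Invest heavily: Invest heavily gives 6, Invest lightly gives -6. Proposed Invest heavily is best. ✓

Yes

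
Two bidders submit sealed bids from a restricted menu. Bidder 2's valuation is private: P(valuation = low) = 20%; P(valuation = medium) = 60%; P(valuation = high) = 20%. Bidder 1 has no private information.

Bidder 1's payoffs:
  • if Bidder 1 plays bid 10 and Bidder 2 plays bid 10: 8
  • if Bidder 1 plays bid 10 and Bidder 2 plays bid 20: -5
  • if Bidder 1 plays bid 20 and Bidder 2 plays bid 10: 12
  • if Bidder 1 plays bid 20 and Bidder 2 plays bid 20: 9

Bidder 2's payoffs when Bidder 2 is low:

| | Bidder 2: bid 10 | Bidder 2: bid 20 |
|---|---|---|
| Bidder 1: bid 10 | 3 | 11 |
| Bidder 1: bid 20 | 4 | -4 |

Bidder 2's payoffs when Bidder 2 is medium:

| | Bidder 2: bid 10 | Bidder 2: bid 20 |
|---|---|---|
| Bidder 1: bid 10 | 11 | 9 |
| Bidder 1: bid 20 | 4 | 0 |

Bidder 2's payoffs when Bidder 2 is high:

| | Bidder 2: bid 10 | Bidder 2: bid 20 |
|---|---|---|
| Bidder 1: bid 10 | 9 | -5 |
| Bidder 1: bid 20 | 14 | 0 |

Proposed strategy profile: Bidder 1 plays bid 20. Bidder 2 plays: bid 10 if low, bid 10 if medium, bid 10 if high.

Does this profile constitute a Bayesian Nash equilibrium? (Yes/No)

Bidder 1 plays bid 20: E[bid 20] = 0.2·(12) + 0.6·(12) + 0.2·(12) = 12; E[bid 10] = 8. Best-responding. ✓
Bidder 2 (valuation low), facing bid 20: bid 10 gives 4, bid 20 gives -4. Proposed bid 10 is best. ✓
Bidder 2 (valuation medium), facing bid 20: bid 10 gives 4, bid 20 gives 0. Proposed bid 10 is best. ✓
Bidder 2 (valuation high), facing bid 20: bid 10 gives 14, bid 20 gives 0. Proposed bid 10 is best. ✓

Yes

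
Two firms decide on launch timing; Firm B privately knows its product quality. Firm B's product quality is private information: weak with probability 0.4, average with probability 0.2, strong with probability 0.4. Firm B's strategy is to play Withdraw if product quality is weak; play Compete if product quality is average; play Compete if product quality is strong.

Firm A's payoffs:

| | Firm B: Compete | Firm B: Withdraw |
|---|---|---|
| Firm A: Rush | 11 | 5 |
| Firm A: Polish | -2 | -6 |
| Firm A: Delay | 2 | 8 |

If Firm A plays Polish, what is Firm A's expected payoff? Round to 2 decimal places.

E[Polish] = 0.4·(-6) + 0.2·(-2) + 0.4·(-2) = (-2.4) + (-0.4) + (-0.8) = -3.6

-3.60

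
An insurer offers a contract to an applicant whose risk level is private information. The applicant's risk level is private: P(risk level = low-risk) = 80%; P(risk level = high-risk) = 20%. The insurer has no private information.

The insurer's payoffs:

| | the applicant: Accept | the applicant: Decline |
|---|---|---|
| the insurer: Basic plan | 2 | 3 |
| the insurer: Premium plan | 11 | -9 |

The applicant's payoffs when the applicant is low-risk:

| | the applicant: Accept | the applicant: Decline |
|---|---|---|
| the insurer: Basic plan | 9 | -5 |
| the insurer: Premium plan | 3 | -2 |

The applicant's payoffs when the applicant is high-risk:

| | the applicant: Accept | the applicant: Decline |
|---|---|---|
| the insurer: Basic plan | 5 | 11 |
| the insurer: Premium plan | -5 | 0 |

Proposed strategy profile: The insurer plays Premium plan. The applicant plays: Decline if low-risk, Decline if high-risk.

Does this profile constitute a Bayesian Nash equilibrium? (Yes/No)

No

A profile is a BNE iff every type of every player is best-responding given beliefs about the other side.
The insurer plays Premium plan: E[Premium plan] = 0.8·(-9) + 0.2·(-9) = -9; E[Basic plan] = 3. Not best-responding. ✗
The applicant (risk level low-risk), facing Premium plan: Accept gives 3, Decline gives -2. Proposed Decline is not best — profitable deviation exists. ✗
The applicant (risk level high-risk), facing Premium plan: Accept gives -5, Decline gives 0. Proposed Decline is best. ✓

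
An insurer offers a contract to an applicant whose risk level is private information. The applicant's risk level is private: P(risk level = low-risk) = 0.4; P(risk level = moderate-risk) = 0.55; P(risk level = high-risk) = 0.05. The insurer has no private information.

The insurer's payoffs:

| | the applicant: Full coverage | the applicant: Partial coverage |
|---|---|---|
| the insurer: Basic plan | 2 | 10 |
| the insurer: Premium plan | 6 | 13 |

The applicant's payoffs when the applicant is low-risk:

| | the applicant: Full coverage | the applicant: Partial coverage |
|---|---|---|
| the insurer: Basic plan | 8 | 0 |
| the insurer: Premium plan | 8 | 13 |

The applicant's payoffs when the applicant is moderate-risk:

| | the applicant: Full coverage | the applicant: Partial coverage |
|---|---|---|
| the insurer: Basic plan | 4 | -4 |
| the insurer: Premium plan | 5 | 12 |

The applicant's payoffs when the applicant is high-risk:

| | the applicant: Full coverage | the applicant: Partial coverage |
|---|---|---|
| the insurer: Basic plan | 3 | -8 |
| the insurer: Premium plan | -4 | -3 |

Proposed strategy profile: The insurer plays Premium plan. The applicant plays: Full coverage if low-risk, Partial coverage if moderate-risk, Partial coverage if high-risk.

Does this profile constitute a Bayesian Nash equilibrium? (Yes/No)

No

A profile is a BNE iff every type of every player is best-responding given beliefs about the other side.
The insurer plays Premium plan: E[Premium plan] = 0.4·(6) + 0.55·(13) + 0.05·(13) = 10.2; E[Basic plan] = 6.8. Best-responding. ✓
The applicant (risk level low-risk), facing Premium plan: Full coverage gives 8, Partial coverage gives 13. Proposed Full coverage is not best — profitable deviation exists. ✗
The applicant (risk level moderate-risk), facing Premium plan: Full coverage gives 5, Partial coverage gives 12. Proposed Partial coverage is best. ✓
The applicant (risk level high-risk), facing Premium plan: Full coverage gives -4, Partial coverage gives -3. Proposed Partial coverage is best. ✓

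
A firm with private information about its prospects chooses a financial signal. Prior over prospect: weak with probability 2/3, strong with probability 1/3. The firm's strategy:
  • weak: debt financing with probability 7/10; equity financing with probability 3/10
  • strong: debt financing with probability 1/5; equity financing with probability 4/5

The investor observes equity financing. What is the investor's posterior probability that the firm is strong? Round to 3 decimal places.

Apply Bayes' rule using the sender's strategy as the likelihood.
P(equity financing) = (2/3)·(3/10) + (1/3)·(4/5) = 7/15
P(strong | equity financing) = ((1/3)·(4/5)) / (7/15) = (4/15) / (7/15) = 4/7

0.571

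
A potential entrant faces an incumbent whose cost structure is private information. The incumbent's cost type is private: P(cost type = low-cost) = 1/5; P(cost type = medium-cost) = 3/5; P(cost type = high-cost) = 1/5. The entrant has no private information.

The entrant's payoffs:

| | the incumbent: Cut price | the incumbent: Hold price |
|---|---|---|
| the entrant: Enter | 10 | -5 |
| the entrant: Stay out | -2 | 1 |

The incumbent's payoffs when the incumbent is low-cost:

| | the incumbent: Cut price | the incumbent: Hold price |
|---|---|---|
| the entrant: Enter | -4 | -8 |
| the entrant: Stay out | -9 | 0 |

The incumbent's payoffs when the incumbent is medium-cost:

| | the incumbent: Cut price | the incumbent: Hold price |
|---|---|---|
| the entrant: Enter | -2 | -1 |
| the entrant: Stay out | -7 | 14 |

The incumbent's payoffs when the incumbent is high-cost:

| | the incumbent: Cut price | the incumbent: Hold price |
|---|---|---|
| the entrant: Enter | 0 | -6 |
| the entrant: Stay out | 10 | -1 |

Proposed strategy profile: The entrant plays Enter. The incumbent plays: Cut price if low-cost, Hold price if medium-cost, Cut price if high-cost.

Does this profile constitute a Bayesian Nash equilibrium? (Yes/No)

Yes

The entrant plays Enter: E[Enter] = 1/5·(10) + 3/5·(-5) + 1/5·(10) = 1; E[Stay out] = -1/5. Best-responding. ✓
The incumbent (cost type low-cost), facing Enter: Cut price gives -4, Hold price gives -8. Proposed Cut price is best. ✓
The incumbent (cost type medium-cost), facing Enter: Cut price gives -2, Hold price gives -1. Proposed Hold price is best. ✓
The incumbent (cost type high-cost), facing Enter: Cut price gives 0, Hold price gives -6. Proposed Cut price is best. ✓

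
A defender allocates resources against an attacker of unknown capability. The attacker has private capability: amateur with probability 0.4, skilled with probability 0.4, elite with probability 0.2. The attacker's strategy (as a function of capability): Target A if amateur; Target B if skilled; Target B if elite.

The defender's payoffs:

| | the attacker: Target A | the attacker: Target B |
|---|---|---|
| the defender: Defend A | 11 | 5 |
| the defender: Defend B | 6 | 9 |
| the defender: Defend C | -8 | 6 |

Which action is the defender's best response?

Compute the defender's expected payoff for each action, taking the expectation over the attacker's type.
E[Defend A] = 0.4·(11) + 0.4·(5) + 0.2·(5) = 7.4
E[Defend B] = 0.4·(6) + 0.4·(9) + 0.2·(9) = 7.8
E[Defend C] = 0.4·(-8) + 0.4·(6) + 0.2·(6) = 0.4
Best response: Defend B (7.8 is the largest).

Defend B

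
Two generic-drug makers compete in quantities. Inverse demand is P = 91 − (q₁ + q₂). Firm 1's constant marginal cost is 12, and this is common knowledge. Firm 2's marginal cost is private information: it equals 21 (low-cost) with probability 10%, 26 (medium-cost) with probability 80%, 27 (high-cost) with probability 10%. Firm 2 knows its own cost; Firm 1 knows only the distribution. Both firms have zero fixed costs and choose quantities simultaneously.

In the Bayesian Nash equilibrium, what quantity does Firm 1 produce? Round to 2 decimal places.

30.87

Firm 2 with cost c maximizes (91 − (q₁+q₂) − c)·q₂, giving q₂(c) = (91 − c − q₁)/2.
E[c₂] = 0.1·21 + 0.8·26 + 0.1·27 = 25.6
Firm 1's FOC against E[q₂] yields q₁ = (91 − 2·12 + E[c₂])/3 = (91 − 24 + 25.6)/3 = 30.8667.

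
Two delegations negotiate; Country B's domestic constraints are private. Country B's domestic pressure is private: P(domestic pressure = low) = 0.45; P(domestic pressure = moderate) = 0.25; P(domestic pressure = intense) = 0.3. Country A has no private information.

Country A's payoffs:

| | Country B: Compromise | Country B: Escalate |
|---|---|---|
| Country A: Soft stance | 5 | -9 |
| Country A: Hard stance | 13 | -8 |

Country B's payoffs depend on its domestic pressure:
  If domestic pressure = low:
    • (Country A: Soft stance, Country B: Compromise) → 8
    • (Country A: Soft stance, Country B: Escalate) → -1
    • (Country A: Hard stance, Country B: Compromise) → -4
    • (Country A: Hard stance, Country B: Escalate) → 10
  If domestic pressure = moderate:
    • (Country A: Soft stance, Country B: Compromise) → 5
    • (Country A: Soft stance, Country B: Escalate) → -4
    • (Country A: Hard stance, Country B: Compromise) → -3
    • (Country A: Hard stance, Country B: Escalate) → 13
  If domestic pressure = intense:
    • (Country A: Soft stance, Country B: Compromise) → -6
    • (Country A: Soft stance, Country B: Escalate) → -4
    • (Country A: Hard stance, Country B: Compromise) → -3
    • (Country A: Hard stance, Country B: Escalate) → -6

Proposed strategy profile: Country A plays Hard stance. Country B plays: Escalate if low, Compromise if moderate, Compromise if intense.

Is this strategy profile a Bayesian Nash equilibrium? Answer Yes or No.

Country A plays Hard stance: E[Hard stance] = 0.45·(-8) + 0.25·(13) + 0.3·(13) = 3.55; E[Soft stance] = -1.3. Best-responding. ✓
Country B (domestic pressure low), facing Hard stance: Compromise gives -4, Escalate gives 10. Proposed Escalate is best. ✓
Country B (domestic pressure moderate), facing Hard stance: Compromise gives -3, Escalate gives 13. Proposed Compromise is not best — profitable deviation exists. ✗
Country B (domestic pressure intense), facing Hard stance: Compromise gives -3, Escalate gives -6. Proposed Compromise is best. ✓

No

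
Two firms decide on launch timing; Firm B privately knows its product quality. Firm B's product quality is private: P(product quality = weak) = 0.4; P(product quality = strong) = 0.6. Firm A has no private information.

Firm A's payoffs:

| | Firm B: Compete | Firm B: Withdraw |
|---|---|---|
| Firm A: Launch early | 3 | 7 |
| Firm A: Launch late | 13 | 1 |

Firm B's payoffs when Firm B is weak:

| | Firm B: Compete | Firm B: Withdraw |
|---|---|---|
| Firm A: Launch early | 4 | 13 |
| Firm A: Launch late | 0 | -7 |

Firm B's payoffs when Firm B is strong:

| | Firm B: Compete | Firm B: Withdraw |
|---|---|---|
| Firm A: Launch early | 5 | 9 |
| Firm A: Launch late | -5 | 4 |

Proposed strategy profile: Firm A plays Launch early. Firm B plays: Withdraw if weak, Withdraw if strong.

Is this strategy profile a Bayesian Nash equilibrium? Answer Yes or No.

Yes

A profile is a BNE iff every type of every player is best-responding given beliefs about the other side.
Firm A plays Launch early: E[Launch early] = 0.4·(7) + 0.6·(7) = 7; E[Launch late] = 1. Best-responding. ✓
Firm B (product quality weak), facing Launch early: Compete gives 4, Withdraw gives 13. Proposed Withdraw is best. ✓
Firm B (product quality strong), facing Launch early: Compete gives 5, Withdraw gives 9. Proposed Withdraw is best. ✓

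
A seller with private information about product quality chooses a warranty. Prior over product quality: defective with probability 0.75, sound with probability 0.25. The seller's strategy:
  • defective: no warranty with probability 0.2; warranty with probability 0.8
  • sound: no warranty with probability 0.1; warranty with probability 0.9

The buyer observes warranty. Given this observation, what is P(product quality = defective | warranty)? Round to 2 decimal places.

0.73

P(warranty) = 0.75·0.8 + 0.25·0.9 = 0.825
P(defective | warranty) = (0.75·0.8) / 0.825 = 0.6 / 0.825 = 0.727273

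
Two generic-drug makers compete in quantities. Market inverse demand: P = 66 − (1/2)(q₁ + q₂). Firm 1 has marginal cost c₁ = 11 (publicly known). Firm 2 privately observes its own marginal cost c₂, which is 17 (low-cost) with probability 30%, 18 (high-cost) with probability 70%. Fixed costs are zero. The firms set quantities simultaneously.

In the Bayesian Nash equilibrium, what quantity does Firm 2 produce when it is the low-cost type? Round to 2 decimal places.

Each type of Firm 2 best-responds to q₁; Firm 1 best-responds to the expected q₂ over Firm 2's types.
Firm 2 with cost c maximizes (66 − (1/2)(q₁+q₂) − c)·q₂, giving q₂(c) = (66 − c − (1/2)q₁).
E[c₂] = 0.3·17 + 0.7·18 = 17.7
Firm 1's FOC against E[q₂] yields q₁ = (66 − 2·11 + E[c₂])/(3/2) = (66 − 22 + 17.7)/(3/2) = 41.1333.
q₂(low-cost) = (66 − 17 − (1/2)·41.1333) = 28.4333.

28.43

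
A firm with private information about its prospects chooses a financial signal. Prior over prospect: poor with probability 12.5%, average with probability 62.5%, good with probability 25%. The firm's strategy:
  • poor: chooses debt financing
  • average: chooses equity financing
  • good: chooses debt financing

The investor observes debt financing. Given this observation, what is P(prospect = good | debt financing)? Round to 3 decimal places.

0.667

Apply Bayes' rule using the sender's strategy as the likelihood.
P(debt financing) = 0.125·1 + 0.625·0 + 0.25·1 = 0.375
P(good | debt financing) = (0.25·1) / 0.375 = 0.25 / 0.375 = 0.666667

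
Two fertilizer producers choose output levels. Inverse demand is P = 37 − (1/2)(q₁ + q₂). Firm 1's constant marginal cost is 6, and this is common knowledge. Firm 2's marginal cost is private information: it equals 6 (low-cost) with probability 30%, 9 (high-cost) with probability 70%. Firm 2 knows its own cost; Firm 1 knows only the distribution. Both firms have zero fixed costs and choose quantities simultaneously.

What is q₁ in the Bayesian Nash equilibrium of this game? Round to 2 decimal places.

22.07

Type-c best response for Firm 2: q₂(c) = (37 − c) − q₁/2.
Firm 1 maximizes expected profit; its first-order condition is 37 − q₁ − (1/2)E[q₂] − 6 = 0.
Substituting E[q₂] and solving: E[c₂] = 8.1, so q₁ = (37 − 2·6 + 8.1)/(3/2) = 22.0667.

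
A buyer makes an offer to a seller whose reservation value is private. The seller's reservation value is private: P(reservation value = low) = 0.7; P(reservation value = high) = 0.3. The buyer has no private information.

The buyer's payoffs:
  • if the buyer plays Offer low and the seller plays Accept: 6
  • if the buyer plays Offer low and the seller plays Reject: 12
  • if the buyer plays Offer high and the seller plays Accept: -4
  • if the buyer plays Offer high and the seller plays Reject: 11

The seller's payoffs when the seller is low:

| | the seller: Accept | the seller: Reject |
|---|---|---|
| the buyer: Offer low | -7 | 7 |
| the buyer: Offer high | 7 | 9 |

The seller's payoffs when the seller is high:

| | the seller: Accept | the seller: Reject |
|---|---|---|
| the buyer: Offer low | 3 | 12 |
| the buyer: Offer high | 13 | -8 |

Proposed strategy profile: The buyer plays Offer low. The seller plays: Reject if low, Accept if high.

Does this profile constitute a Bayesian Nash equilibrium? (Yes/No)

No

A profile is a BNE iff every type of every player is best-responding given beliefs about the other side.
The buyer plays Offer low: E[Offer low] = 0.7·(12) + 0.3·(6) = 10.2; E[Offer high] = 6.5. Best-responding. ✓
The seller (reservation value low), facing Offer low: Accept gives -7, Reject gives 7. Proposed Reject is best. ✓
The seller (reservation value high), facing Offer low: Accept gives 3, Reject gives 12. Proposed Accept is not best — profitable deviation exists. ✗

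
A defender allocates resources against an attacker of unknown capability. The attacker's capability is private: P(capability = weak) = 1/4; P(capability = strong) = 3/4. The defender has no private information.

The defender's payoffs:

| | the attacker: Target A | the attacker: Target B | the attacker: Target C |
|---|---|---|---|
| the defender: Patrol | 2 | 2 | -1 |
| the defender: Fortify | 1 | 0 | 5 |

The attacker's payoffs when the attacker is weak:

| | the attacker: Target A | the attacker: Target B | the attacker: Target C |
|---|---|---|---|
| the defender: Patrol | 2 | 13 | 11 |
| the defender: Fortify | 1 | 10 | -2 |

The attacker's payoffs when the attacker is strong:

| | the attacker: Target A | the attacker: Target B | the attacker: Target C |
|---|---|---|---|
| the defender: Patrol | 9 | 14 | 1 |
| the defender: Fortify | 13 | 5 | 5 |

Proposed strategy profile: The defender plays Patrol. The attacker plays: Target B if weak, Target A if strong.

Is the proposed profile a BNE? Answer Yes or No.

The defender plays Patrol: E[Patrol] = 1/4·(2) + 3/4·(2) = 2; E[Fortify] = 3/4. Best-responding. ✓
The attacker (capability weak), facing Patrol: Target A gives 2, Target B gives 13, Target C gives 11. Proposed Target B is best. ✓
The attacker (capability strong), facing Patrol: Target A gives 9, Target B gives 14, Target C gives 1. Proposed Target A is not best — profitable deviation exists. ✗

No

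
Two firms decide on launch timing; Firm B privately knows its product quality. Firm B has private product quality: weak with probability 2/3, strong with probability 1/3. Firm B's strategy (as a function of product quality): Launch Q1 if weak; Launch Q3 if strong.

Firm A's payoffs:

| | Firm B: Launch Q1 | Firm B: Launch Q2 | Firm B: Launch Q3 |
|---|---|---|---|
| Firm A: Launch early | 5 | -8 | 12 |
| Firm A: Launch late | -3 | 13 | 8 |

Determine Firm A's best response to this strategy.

E[Launch early] = 2/3·(5) + 1/3·(12) = 22/3
E[Launch late] = 2/3·(-3) + 1/3·(8) = 2/3
Best response: Launch early (22/3 is the largest).

Launch early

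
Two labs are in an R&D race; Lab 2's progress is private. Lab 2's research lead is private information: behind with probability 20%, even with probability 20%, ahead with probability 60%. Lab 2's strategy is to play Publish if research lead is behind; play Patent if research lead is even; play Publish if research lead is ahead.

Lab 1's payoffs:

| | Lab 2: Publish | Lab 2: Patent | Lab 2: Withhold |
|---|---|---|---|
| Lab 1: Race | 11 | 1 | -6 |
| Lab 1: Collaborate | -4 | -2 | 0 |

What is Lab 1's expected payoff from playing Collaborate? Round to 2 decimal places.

E[Collaborate] = 0.2·(-4) + 0.2·(-2) + 0.6·(-4) = (-0.8) + (-0.4) + (-2.4) = -3.6

-3.60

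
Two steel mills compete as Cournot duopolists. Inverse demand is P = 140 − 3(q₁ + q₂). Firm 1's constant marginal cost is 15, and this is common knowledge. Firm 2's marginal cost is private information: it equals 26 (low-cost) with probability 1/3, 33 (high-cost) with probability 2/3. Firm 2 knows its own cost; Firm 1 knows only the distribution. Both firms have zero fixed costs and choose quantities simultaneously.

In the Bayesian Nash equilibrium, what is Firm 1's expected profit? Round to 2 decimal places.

732.86

Type-c best response for Firm 2: q₂(c) = (140 − c)/6 − q₁/2.
Firm 1 maximizes expected profit; its first-order condition is 140 − 6q₁ − 3E[q₂] − 15 = 0.
Substituting E[q₂] and solving: E[c₂] = 30.6667, so q₁ = (140 − 2·15 + 30.6667)/9 = 15.6296.
E[P] = 140 − 3·(q₁ + E[q₂]) = 61.8889; Firm 1's expected profit = (E[P] − 15)·q₁ = (61.8889 − 15)·15.6296 = 732.856.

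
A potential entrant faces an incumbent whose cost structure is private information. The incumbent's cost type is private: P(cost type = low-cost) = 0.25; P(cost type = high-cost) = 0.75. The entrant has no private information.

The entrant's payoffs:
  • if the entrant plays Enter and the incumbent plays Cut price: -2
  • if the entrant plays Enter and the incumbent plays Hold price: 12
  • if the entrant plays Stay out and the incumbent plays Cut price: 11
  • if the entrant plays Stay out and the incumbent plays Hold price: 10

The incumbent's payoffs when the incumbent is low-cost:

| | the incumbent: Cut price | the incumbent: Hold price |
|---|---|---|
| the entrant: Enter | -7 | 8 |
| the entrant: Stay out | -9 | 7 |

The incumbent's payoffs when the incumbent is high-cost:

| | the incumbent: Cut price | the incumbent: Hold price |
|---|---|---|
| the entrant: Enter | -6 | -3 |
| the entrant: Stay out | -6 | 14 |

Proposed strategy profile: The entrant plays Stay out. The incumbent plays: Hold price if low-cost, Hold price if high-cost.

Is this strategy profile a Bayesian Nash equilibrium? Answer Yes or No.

No

The entrant plays Stay out: E[Stay out] = 0.25·(10) + 0.75·(10) = 10; E[Enter] = 12. Not best-responding. ✗
The incumbent (cost type low-cost), facing Stay out: Cut price gives -9, Hold price gives 7. Proposed Hold price is best. ✓
The incumbent (cost type high-cost), facing Stay out: Cut price gives -6, Hold price gives 14. Proposed Hold price is best. ✓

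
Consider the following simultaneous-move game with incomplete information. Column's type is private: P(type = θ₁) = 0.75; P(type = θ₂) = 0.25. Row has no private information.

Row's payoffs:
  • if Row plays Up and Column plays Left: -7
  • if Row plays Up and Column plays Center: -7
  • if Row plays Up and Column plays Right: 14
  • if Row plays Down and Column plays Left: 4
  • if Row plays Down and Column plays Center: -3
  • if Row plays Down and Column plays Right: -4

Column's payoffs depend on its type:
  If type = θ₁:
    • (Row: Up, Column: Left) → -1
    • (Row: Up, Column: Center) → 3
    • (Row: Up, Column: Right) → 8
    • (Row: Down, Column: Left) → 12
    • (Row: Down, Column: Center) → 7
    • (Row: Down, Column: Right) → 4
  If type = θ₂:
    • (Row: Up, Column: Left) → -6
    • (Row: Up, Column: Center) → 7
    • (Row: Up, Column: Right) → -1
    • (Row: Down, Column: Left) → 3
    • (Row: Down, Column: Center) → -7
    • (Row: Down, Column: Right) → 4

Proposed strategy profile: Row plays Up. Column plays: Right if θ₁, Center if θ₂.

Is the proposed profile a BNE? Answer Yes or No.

Yes

A profile is a BNE iff every type of every player is best-responding given beliefs about the other side.
Row plays Up: E[Up] = 0.75·(14) + 0.25·(-7) = 8.75; E[Down] = -3.75. Best-responding. ✓
Column (type θ₁), facing Up: Left gives -1, Center gives 3, Right gives 8. Proposed Right is best. ✓
Column (type θ₂), facing Up: Left gives -6, Center gives 7, Right gives -1. Proposed Center is best. ✓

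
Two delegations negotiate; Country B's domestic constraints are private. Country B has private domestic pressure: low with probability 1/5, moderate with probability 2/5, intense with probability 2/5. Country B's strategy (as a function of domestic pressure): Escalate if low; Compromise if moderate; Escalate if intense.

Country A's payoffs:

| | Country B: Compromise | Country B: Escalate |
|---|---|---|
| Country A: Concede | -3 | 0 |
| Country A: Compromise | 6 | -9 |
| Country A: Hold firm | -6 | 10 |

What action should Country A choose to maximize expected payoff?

Hold firm

E[Concede] = 1/5·(0) + 2/5·(-3) + 2/5·(0) = -6/5
E[Compromise] = 1/5·(-9) + 2/5·(6) + 2/5·(-9) = -3
E[Hold firm] = 1/5·(10) + 2/5·(-6) + 2/5·(10) = 18/5
Best response: Hold firm (18/5 is the largest).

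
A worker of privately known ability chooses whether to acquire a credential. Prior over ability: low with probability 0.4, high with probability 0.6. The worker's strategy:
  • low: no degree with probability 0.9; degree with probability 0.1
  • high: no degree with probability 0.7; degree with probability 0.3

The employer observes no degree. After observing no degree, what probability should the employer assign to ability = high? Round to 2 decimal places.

0.54

P(no degree) = 0.4·0.9 + 0.6·0.7 = 0.78
P(high | no degree) = (0.6·0.7) / 0.78 = 0.42 / 0.78 = 0.538462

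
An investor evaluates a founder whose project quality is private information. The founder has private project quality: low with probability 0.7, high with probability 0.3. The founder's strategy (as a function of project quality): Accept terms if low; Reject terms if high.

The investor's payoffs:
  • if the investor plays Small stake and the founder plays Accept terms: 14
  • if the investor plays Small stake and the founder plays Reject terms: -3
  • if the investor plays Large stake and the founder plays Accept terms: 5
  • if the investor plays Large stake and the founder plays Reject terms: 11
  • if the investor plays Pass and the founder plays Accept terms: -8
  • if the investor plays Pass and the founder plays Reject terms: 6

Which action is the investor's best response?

E[Small stake] = 0.7·(14) + 0.3·(-3) = 8.9
E[Large stake] = 0.7·(5) + 0.3·(11) = 6.8
E[Pass] = 0.7·(-8) + 0.3·(6) = -3.8
Best response: Small stake (8.9 is the largest).

Small stake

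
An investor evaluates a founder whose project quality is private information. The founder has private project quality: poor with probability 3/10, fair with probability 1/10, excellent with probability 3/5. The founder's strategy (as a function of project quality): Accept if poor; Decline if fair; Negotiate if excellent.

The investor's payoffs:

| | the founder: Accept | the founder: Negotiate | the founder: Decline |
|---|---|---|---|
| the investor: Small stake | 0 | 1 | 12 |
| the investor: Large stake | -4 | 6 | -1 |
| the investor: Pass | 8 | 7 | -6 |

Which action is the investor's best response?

Compute the investor's expected payoff for each action, taking the expectation over the founder's type.
E[Small stake] = 3/10·(0) + 1/10·(12) + 3/5·(1) = 9/5
E[Large stake] = 3/10·(-4) + 1/10·(-1) + 3/5·(6) = 23/10
E[Pass] = 3/10·(8) + 1/10·(-6) + 3/5·(7) = 6
Best response: Pass (6 is the largest).

Pass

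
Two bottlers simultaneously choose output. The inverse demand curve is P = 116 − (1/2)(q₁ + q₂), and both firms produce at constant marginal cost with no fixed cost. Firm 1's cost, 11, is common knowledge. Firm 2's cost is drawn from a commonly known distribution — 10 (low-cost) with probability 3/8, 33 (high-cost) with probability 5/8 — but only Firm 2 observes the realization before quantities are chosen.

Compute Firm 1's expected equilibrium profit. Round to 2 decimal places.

Each type of Firm 2 best-responds to q₁; Firm 1 best-responds to the expected q₂ over Firm 2's types.
Firm 2 with cost c maximizes (116 − (1/2)(q₁+q₂) − c)·q₂, giving q₂(c) = (116 − c − (1/2)q₁).
E[c₂] = 3/8·10 + 5/8·33 = 24.375
Firm 1's FOC against E[q₂] yields q₁ = (116 − 2·11 + E[c₂])/(3/2) = (116 − 22 + 24.375)/(3/2) = 78.9167.
E[P] = 116 − (1/2)·(q₁ + E[q₂]) = 50.4583; Firm 1's expected profit = (E[P] − 11)·q₁ = (50.4583 − 11)·78.9167 = 3113.92.

3113.92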